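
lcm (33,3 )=33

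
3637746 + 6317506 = 9955252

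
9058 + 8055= 17113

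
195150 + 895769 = 1090919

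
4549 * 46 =209254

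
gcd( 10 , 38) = 2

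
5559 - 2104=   3455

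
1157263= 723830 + 433433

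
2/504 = 1/252 = 0.00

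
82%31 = 20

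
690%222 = 24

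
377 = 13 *29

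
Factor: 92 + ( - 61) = 31^1 = 31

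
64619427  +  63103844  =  127723271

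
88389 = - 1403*( - 63 ) 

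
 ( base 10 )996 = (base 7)2622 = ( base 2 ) 1111100100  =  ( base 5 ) 12441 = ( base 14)512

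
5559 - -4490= 10049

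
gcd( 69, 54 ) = 3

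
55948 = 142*394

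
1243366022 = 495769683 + 747596339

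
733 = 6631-5898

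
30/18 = 5/3 =1.67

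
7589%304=293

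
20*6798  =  135960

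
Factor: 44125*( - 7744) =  - 341704000 = -2^6*5^3*11^2*353^1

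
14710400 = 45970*320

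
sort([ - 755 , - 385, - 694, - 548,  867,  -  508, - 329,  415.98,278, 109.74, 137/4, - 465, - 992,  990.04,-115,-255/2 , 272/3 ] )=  [-992, - 755, - 694, - 548, -508, - 465, - 385, - 329,- 255/2,-115 , 137/4,272/3,109.74 , 278,  415.98 , 867 , 990.04 ]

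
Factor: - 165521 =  -103^1*1607^1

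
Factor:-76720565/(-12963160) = 2^(-3 )*7^( - 1)* 67^(-1)*691^(-1)*3001^1*5113^1=15344113/2592632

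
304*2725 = 828400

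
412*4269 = 1758828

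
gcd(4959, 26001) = 9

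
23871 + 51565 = 75436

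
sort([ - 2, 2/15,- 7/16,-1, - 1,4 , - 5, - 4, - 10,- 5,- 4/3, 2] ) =[-10,-5,  -  5, - 4,-2, - 4/3, - 1, - 1,- 7/16, 2/15, 2,4 ]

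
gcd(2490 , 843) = 3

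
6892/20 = 1723/5 = 344.60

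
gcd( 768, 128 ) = 128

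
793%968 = 793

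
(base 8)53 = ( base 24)1j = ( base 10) 43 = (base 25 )1i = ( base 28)1f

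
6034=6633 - 599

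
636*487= 309732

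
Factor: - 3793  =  - 3793^1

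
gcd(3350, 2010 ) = 670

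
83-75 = 8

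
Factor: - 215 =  - 5^1*43^1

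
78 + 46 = 124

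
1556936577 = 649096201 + 907840376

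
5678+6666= 12344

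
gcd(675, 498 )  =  3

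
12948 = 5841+7107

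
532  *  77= 40964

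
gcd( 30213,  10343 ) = 1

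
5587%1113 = 22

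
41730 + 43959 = 85689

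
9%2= 1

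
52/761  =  52/761= 0.07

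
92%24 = 20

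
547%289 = 258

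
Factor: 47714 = 2^1*23857^1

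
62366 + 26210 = 88576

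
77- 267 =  - 190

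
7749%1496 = 269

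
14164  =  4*3541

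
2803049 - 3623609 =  - 820560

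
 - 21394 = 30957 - 52351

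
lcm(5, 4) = 20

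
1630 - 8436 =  - 6806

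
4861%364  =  129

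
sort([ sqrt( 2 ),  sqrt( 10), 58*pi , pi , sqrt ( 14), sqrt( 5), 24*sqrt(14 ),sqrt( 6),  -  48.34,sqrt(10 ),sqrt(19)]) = [ - 48.34, sqrt( 2 ),  sqrt( 5) , sqrt (6 ),pi, sqrt( 10),sqrt (10 ) , sqrt( 14 ),sqrt (19) , 24 * sqrt( 14),58*pi ]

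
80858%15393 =3893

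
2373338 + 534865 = 2908203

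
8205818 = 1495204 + 6710614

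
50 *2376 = 118800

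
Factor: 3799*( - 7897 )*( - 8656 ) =2^4*29^1*53^1*131^1*149^1*541^1=259686085168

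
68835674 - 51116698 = 17718976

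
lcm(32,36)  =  288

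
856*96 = 82176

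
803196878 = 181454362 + 621742516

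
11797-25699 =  - 13902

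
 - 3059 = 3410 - 6469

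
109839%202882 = 109839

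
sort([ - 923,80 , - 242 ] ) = [ - 923,- 242,  80 ] 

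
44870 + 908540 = 953410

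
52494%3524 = 3158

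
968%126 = 86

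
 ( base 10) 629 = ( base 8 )1165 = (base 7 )1556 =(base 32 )JL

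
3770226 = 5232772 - 1462546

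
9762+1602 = 11364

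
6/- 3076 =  - 1 + 1535/1538  =  -0.00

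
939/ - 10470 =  - 1 + 3177/3490 = -0.09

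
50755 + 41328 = 92083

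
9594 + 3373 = 12967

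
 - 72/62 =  - 36/31 = -1.16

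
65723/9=65723/9 = 7302.56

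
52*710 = 36920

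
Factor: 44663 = 59^1*757^1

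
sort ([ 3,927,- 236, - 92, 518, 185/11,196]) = [ - 236, - 92,3, 185/11,196,  518,927 ] 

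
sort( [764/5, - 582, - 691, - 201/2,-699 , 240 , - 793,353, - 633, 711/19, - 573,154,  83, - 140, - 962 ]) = [ - 962, - 793,-699, - 691, - 633, - 582, - 573, - 140, - 201/2,  711/19, 83 , 764/5,  154,  240,353] 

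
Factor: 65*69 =3^1* 5^1 * 13^1 * 23^1 = 4485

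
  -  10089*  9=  - 90801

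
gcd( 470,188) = 94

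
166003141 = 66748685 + 99254456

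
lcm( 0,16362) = 0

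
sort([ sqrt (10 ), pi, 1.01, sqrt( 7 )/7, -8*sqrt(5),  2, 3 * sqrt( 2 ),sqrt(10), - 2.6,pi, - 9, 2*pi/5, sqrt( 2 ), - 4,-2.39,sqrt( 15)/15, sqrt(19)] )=[ - 8 * sqrt(5), -9, - 4, - 2.6  , - 2.39,  sqrt(15)/15,sqrt( 7) /7,1.01, 2*pi/5,sqrt(2), 2,  pi , pi,sqrt( 10),sqrt ( 10 ),3*sqrt ( 2 ) , sqrt(19 )] 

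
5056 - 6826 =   -  1770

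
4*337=1348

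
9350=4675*2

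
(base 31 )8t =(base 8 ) 425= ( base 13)184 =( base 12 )1b1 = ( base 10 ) 277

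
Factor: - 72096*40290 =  - 2904747840 = - 2^6 * 3^2 *5^1*17^1*79^1*751^1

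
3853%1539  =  775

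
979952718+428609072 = 1408561790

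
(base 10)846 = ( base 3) 1011100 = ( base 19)26a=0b1101001110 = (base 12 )5A6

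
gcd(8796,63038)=1466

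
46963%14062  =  4777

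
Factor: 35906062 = 2^1*1777^1 * 10103^1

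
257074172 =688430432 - 431356260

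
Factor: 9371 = 9371^1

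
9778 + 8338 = 18116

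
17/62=17/62=0.27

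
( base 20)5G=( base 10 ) 116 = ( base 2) 1110100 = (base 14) 84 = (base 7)224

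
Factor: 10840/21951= 40/81 = 2^3*3^(-4 ) * 5^1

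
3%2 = 1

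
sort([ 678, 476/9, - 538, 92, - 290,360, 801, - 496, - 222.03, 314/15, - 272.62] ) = [ - 538, - 496, - 290,-272.62, - 222.03, 314/15,476/9,92, 360, 678, 801]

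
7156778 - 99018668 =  - 91861890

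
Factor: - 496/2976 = -2^( -1 ) * 3^ (-1) = -1/6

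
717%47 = 12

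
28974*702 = 20339748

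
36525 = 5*7305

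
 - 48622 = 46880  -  95502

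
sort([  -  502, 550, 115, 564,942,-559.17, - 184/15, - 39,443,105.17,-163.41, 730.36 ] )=[-559.17, - 502, - 163.41, - 39, - 184/15, 105.17,  115,443, 550,564,  730.36,942]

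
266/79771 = 266/79771=0.00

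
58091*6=348546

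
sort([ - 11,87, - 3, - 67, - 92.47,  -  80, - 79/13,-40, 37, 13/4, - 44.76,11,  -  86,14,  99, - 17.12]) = [-92.47,  -  86,-80, - 67 ,-44.76,  -  40, -17.12,-11,-79/13 , - 3, 13/4,11, 14 , 37,87,99 ] 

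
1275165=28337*45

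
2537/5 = 2537/5= 507.40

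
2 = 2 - 0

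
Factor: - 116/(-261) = 4/9 = 2^2*3^ (  -  2 ) 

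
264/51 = 5 + 3/17 = 5.18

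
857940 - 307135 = 550805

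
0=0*60422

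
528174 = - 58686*(-9)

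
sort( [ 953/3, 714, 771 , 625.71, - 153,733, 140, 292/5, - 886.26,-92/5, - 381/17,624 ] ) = [ - 886.26, - 153, - 381/17 , - 92/5,292/5,140, 953/3,624,625.71, 714,733 , 771 ] 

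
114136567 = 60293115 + 53843452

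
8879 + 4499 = 13378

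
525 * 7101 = 3728025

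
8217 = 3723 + 4494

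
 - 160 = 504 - 664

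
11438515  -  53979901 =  - 42541386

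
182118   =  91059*2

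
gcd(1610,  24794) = 322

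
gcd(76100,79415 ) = 5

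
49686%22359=4968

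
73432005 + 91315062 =164747067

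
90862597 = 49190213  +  41672384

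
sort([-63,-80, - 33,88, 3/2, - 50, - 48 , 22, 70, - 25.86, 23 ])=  [ - 80, - 63, - 50, - 48, - 33 ,-25.86, 3/2, 22,23,70,  88 ] 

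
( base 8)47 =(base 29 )1a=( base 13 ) 30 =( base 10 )39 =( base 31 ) 18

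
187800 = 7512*25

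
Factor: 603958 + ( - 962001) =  - 7^2*7307^1 = -  358043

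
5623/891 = 5623/891 = 6.31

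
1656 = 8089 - 6433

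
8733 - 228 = 8505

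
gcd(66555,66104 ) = 1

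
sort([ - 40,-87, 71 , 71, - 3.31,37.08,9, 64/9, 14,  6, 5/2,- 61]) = [ - 87,-61, - 40,  -  3.31, 5/2, 6 , 64/9,  9, 14, 37.08,71,71]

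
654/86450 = 327/43225 =0.01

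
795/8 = 99 + 3/8 = 99.38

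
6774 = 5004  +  1770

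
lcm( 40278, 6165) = 604170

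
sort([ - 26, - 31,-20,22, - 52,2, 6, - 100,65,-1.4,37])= [ - 100, - 52, - 31, - 26, - 20,-1.4,2,  6,22, 37, 65 ] 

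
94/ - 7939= -94/7939 = -  0.01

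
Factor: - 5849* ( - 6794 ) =2^1*43^1*79^1*5849^1 = 39738106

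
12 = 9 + 3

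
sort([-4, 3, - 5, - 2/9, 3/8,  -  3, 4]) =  [ -5 ,  -  4, - 3, - 2/9,3/8  ,  3,4 ]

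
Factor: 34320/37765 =528/581=2^4*3^1 * 7^( - 1)*11^1*83^( - 1)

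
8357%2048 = 165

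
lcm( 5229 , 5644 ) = 355572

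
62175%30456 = 1263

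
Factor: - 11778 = -2^1*3^1*13^1*151^1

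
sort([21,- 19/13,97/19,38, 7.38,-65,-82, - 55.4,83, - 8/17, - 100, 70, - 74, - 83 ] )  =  [  -  100, - 83, - 82, - 74, - 65,-55.4 , - 19/13, - 8/17, 97/19 , 7.38,21,38, 70, 83 ] 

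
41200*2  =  82400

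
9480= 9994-514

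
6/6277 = 6/6277 =0.00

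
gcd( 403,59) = 1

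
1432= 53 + 1379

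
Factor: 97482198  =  2^1*3^1*11^2*19^1*37^1 * 191^1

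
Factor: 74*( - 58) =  - 4292 = - 2^2*29^1*37^1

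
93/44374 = 93/44374 = 0.00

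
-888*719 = -638472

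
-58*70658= - 4098164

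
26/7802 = 13/3901 = 0.00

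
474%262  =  212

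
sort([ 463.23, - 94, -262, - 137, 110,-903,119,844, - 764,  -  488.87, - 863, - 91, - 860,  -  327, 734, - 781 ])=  [ - 903, - 863, - 860,- 781 , - 764, - 488.87, - 327, -262, - 137, -94,- 91,110, 119 , 463.23,  734,844 ]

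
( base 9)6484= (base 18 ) ED4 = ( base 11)3650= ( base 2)1001010100110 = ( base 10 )4774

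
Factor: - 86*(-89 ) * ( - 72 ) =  - 2^4*3^2*43^1*89^1 =- 551088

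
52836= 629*84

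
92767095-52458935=40308160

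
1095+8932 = 10027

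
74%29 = 16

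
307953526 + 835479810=1143433336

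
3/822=1/274 = 0.00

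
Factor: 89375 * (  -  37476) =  - 3349417500 =- 2^2 * 3^3*5^4*11^1*13^1  *  347^1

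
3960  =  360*11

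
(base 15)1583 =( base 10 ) 4623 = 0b1001000001111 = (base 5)121443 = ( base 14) 1983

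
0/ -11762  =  0/1 = - 0.00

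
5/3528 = 5/3528 = 0.00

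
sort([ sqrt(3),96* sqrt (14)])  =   [ sqrt( 3), 96*sqrt( 14) ] 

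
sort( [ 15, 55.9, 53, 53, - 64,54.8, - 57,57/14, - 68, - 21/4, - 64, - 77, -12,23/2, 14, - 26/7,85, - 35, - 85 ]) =[-85, - 77,-68, - 64,-64, - 57, - 35, - 12, - 21/4 , -26/7, 57/14 , 23/2,14,15 , 53,53,  54.8,55.9,85 ] 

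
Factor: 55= 5^1*11^1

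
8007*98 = 784686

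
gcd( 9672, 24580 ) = 4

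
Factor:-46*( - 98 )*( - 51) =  - 2^2*3^1*7^2*17^1*23^1 = - 229908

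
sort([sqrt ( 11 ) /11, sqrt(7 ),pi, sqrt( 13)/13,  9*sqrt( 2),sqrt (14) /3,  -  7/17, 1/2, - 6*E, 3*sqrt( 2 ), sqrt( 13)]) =[-6*E,-7/17, sqrt( 13 )/13, sqrt( 11) /11,1/2, sqrt( 14)/3,  sqrt(7),pi, sqrt(13), 3*sqrt( 2 ),  9 * sqrt( 2 )]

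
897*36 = 32292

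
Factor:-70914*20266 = - 1437143124 = - 2^2*3^1*53^1*223^1*10133^1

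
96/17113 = 96/17113 = 0.01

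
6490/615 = 1298/123 =10.55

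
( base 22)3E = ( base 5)310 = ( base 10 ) 80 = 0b1010000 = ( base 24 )38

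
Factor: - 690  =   - 2^1 * 3^1*5^1*23^1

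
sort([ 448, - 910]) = [-910, 448]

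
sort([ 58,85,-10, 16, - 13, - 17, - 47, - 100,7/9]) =[ - 100, - 47 , - 17, - 13, - 10,7/9, 16,58  ,  85]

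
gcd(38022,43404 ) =6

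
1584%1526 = 58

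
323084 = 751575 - 428491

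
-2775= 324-3099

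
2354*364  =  856856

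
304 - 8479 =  - 8175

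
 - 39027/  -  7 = 5575+2/7 = 5575.29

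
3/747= 1/249 = 0.00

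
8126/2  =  4063  =  4063.00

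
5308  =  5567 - 259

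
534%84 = 30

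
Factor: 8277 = 3^1*31^1*89^1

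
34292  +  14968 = 49260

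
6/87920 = 3/43960 = 0.00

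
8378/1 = 8378 = 8378.00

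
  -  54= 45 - 99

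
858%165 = 33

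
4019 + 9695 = 13714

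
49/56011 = 49/56011  =  0.00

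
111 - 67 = 44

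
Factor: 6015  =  3^1 * 5^1 * 401^1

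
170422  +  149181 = 319603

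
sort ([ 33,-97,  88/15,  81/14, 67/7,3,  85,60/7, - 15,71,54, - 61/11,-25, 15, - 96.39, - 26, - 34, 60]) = [ - 97, - 96.39, - 34,  -  26, - 25, - 15 , - 61/11,3, 81/14,88/15, 60/7,67/7, 15,33, 54,60, 71,85] 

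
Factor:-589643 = - 589643^1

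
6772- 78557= - 71785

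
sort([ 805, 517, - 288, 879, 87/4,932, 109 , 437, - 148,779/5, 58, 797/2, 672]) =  [ - 288, - 148, 87/4,58,109, 779/5, 797/2, 437,  517, 672,805, 879, 932 ] 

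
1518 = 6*253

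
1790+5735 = 7525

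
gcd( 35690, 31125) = 415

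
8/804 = 2/201 = 0.01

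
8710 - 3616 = 5094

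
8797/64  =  8797/64 = 137.45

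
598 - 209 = 389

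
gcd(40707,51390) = 9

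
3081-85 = 2996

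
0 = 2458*0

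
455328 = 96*4743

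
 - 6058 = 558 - 6616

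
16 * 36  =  576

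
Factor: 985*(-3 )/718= -2^(- 1 )*3^1 * 5^1*197^1 * 359^( - 1) =- 2955/718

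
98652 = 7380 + 91272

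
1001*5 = 5005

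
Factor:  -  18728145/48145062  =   - 6242715/16048354  =  -  2^(-1 )*3^2*5^1*7^( - 1)  *59^( - 1 ) * 19429^( - 1)*138727^1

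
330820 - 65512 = 265308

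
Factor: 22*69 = 1518 = 2^1*3^1*  11^1*23^1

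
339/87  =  3 + 26/29 = 3.90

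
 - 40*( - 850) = 34000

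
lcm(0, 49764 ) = 0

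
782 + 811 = 1593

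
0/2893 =0 = 0.00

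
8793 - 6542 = 2251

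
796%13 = 3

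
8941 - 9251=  - 310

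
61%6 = 1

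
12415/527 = 12415/527 = 23.56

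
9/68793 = 3/22931 = 0.00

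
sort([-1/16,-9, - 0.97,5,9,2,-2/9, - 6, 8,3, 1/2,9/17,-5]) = [ - 9, - 6,  -  5, - 0.97,-2/9,-1/16,1/2,9/17, 2,3,5, 8, 9]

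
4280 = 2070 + 2210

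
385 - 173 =212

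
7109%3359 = 391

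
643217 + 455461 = 1098678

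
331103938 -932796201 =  - 601692263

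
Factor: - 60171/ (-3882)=31/2= 2^(  -  1)*31^1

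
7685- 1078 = 6607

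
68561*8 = 548488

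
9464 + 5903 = 15367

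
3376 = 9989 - 6613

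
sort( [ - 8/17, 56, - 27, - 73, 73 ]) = [ - 73,  -  27, - 8/17, 56,  73]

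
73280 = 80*916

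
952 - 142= 810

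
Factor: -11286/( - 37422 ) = 19/63 = 3^( - 2 )*7^ ( - 1 )*19^1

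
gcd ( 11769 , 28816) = 1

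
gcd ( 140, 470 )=10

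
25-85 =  - 60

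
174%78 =18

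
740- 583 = 157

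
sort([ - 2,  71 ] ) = [ - 2,71 ] 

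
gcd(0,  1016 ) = 1016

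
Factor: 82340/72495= 2^2*3^( - 4) * 23^1 = 92/81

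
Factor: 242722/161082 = 3^(-3)*19^(-1)*773^1 = 773/513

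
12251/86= 142+39/86 = 142.45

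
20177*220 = 4438940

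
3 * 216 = 648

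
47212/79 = 597 + 49/79 = 597.62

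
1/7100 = 1/7100 =0.00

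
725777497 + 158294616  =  884072113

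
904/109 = 904/109= 8.29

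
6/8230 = 3/4115 = 0.00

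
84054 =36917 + 47137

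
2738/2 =1369  =  1369.00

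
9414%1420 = 894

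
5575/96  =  5575/96=58.07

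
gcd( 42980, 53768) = 4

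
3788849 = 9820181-6031332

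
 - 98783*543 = - 53639169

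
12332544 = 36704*336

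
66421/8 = 8302 + 5/8 = 8302.62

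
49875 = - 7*( - 7125)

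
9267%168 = 27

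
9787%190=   97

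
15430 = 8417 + 7013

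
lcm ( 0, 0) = 0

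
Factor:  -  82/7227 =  - 2^1 * 3^(-2) * 11^(-1 )* 41^1 * 73^( - 1)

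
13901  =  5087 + 8814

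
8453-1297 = 7156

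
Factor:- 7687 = -7687^1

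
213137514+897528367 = 1110665881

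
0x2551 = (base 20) 13hd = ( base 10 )9553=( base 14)36a5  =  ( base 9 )14084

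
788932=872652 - 83720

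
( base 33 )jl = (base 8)1210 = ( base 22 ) 17A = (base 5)10043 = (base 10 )648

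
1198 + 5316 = 6514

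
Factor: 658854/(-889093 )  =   - 2^1*3^4 *7^2 *83^1*179^( - 1)*4967^(-1 )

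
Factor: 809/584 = 2^( -3)*73^( - 1)*809^1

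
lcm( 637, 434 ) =39494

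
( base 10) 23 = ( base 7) 32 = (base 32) n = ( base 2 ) 10111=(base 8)27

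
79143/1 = 79143 = 79143.00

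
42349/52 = 814+21/52 = 814.40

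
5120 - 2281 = 2839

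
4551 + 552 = 5103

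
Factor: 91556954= 2^1 * 45778477^1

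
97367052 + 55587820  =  152954872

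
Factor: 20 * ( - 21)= - 420 =- 2^2*3^1*5^1*7^1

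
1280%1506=1280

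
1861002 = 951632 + 909370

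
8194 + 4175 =12369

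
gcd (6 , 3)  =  3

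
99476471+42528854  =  142005325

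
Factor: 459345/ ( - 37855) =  - 3^1*67^ ( - 1)*271^1 = - 813/67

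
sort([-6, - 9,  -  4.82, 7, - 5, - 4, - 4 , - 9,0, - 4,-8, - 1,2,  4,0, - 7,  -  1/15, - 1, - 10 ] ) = [ - 10, - 9,  -  9, - 8, - 7, -6,- 5, - 4.82, - 4, - 4, - 4, - 1, - 1, - 1/15,0, 0, 2, 4,7 ] 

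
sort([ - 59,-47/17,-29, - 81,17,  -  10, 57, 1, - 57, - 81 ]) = [ - 81, - 81,- 59, - 57,-29, - 10  ,-47/17, 1,17, 57]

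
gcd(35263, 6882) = 1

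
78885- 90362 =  - 11477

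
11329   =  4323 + 7006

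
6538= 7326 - 788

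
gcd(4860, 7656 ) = 12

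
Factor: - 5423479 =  - 5423479^1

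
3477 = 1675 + 1802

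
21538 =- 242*( - 89) 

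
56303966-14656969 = 41646997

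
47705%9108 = 2165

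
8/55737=8/55737 = 0.00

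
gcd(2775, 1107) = 3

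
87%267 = 87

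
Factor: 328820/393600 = 2^( - 5)*3^( - 1 )*5^(-1)*401^1 = 401/480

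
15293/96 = 159 + 29/96 = 159.30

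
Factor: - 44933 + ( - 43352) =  - 5^1*17657^1=- 88285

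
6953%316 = 1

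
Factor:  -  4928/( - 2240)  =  11/5 = 5^( - 1 )*11^1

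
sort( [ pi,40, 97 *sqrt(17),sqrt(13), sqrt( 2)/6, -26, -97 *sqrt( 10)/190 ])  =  [ - 26, - 97*sqrt( 10) /190, sqrt(2) /6, pi,sqrt(13),40 , 97 *sqrt (17)]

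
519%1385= 519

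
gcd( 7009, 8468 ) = 1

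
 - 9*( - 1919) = 17271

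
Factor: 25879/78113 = 3697^1*11159^(-1) = 3697/11159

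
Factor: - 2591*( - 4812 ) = 2^2*3^1*401^1 * 2591^1=   12467892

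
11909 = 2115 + 9794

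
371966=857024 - 485058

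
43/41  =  43/41 = 1.05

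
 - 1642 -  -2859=1217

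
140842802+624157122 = 764999924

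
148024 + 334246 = 482270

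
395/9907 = 395/9907 = 0.04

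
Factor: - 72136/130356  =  -254/459 = - 2^1 * 3^( - 3 ) * 17^(-1 )*127^1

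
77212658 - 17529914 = 59682744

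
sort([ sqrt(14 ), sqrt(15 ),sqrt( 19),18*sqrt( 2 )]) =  [ sqrt(14), sqrt(15 ),sqrt( 19 ),18*sqrt(2)]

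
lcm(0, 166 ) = 0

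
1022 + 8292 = 9314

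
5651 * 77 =435127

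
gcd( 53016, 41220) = 12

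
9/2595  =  3/865 = 0.00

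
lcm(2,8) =8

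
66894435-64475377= 2419058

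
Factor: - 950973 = - 3^1*316991^1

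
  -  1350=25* ( - 54 ) 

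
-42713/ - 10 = 42713/10 = 4271.30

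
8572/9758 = 4286/4879 =0.88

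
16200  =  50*324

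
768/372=64/31  =  2.06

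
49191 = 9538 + 39653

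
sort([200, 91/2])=[91/2,  200]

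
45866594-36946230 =8920364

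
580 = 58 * 10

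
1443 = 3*481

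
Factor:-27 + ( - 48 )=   -  75= - 3^1*5^2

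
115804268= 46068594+69735674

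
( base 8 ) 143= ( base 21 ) 4f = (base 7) 201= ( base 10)99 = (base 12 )83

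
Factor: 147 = 3^1*7^2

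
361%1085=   361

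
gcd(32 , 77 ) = 1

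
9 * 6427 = 57843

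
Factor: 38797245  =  3^3*5^1*287387^1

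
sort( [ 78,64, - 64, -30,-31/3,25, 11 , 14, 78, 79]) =[-64, - 30,  -  31/3, 11, 14,  25,  64,  78,  78  ,  79] 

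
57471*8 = 459768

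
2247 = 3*749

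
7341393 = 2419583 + 4921810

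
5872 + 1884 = 7756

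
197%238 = 197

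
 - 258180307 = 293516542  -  551696849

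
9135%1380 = 855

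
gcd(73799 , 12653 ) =1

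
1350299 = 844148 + 506151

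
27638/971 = 28 + 450/971 = 28.46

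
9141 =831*11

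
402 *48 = 19296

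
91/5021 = 91/5021  =  0.02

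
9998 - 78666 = -68668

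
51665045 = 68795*751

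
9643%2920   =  883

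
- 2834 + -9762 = -12596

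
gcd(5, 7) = 1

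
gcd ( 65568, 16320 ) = 96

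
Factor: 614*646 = 2^2*17^1*19^1*307^1=396644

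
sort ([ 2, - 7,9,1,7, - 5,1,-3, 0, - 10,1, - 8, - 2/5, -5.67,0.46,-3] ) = [ - 10, - 8, - 7, - 5.67, - 5, - 3, - 3 ,-2/5, 0, 0.46,1,1,1, 2,7,9 ]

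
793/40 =19 + 33/40 = 19.82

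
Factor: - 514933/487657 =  - 487657^( - 1 )*514933^1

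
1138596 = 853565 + 285031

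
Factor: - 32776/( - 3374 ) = 68/7  =  2^2 * 7^(  -  1)*17^1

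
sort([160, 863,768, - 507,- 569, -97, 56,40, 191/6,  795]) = [-569, - 507, - 97, 191/6,40, 56, 160, 768,795,863 ] 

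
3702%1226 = 24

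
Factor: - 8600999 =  - 11^1*53^1*14753^1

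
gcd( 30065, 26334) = 7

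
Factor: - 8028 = - 2^2 *3^2*223^1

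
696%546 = 150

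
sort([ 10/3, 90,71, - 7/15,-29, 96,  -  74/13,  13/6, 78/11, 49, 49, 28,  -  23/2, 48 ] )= [ - 29 ,- 23/2, - 74/13, -7/15, 13/6, 10/3,78/11, 28, 48 , 49 , 49, 71,90, 96 ] 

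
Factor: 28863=3^3*1069^1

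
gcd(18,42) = 6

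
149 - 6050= -5901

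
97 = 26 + 71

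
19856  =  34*584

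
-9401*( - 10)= 94010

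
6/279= 2/93 = 0.02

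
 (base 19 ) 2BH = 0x3b4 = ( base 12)670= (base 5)12243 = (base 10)948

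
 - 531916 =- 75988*7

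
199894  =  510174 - 310280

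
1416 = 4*354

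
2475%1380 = 1095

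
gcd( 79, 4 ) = 1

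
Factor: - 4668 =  - 2^2*3^1 * 389^1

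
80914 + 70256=151170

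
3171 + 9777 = 12948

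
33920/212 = 160= 160.00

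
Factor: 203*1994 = 2^1*7^1*29^1* 997^1 =404782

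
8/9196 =2/2299 = 0.00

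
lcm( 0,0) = 0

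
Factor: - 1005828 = - 2^2*3^1*79^1*1061^1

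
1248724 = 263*4748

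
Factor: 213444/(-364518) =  - 2^1*7^1*11^1*263^( - 1)=- 154/263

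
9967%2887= 1306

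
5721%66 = 45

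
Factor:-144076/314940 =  - 199/435 = -  3^(  -  1)*5^(- 1 )*29^(-1 )*199^1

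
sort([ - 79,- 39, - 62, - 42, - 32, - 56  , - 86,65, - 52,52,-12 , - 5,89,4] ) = [ - 86, - 79, - 62,-56,-52, - 42, - 39,- 32,-12,-5,  4 , 52, 65,89]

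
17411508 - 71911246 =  - 54499738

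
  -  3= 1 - 4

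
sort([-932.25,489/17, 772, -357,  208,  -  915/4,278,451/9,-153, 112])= [ - 932.25, - 357, - 915/4 ,-153, 489/17, 451/9,  112, 208,278, 772 ] 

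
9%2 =1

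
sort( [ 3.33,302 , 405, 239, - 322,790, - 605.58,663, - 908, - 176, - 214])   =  [ - 908, - 605.58, - 322,-214, - 176,3.33,239, 302,405,663,790 ] 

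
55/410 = 11/82=0.13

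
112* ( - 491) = -54992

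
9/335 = 9/335 = 0.03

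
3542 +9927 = 13469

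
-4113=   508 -4621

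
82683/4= 82683/4=20670.75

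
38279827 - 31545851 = 6733976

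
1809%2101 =1809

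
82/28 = 41/14 = 2.93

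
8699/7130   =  8699/7130 = 1.22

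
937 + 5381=6318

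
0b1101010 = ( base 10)106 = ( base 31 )3D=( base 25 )46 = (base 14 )78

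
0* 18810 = 0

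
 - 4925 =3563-8488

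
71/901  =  71/901=0.08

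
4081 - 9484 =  - 5403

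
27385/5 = 5477 = 5477.00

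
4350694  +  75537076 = 79887770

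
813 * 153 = 124389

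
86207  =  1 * 86207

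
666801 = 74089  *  9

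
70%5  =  0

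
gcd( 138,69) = 69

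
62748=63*996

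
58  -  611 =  - 553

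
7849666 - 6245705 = 1603961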